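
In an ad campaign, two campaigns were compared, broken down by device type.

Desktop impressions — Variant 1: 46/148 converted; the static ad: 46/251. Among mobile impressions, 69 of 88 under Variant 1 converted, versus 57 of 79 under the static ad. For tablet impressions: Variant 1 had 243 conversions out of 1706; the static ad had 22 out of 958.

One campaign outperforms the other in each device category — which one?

Desktop: Variant 1 46/148 = 31.1%, the static ad 46/251 = 18.3% → Variant 1
Mobile: Variant 1 69/88 = 78.4%, the static ad 57/79 = 72.2% → Variant 1
Tablet: Variant 1 243/1706 = 14.2%, the static ad 22/958 = 2.3% → Variant 1
Variant 1 has the higher rate in all 3 groups.

Variant 1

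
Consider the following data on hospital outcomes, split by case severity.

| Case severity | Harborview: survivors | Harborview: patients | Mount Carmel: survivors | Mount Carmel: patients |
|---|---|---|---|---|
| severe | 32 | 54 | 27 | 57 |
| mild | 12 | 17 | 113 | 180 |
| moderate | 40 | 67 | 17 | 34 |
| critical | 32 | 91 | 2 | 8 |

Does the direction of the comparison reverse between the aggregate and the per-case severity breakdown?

Severe: Harborview 32/54 = 59.3%, Mount Carmel 27/57 = 47.4% → Harborview
Mild: Harborview 12/17 = 70.6%, Mount Carmel 113/180 = 62.8% → Harborview
Moderate: Harborview 40/67 = 59.7%, Mount Carmel 17/34 = 50.0% → Harborview
Critical: Harborview 32/91 = 35.2%, Mount Carmel 2/8 = 25.0% → Harborview
Overall: Harborview 116/229 = 50.7%, Mount Carmel 159/279 = 57.0% → Mount Carmel
Harborview wins each case group but Mount Carmel wins overall — the comparison reverses. Harborview's patients skew toward critical, which has a lower base rate.

Yes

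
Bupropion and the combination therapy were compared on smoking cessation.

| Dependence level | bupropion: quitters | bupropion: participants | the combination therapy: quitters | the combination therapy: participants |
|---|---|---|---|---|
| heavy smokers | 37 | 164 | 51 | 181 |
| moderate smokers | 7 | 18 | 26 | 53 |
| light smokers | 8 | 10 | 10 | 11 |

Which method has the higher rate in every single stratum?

Heavy smokers: bupropion 37/164 = 22.6%, the combination therapy 51/181 = 28.2% → the combination therapy
Moderate smokers: bupropion 7/18 = 38.9%, the combination therapy 26/53 = 49.1% → the combination therapy
Light smokers: bupropion 8/10 = 80.0%, the combination therapy 10/11 = 90.9% → the combination therapy
The combination therapy has the higher rate in all 3 groups.

the combination therapy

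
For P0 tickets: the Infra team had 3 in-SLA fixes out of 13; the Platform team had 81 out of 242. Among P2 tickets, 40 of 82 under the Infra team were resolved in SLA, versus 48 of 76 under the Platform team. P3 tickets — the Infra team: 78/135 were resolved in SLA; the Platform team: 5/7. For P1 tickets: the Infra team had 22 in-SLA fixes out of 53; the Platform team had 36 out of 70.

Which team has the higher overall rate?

the Infra team

P0: the Infra team 3/13 = 23.1%, the Platform team 81/242 = 33.5% → the Platform team
P2: the Infra team 40/82 = 48.8%, the Platform team 48/76 = 63.2% → the Platform team
P3: the Infra team 78/135 = 57.8%, the Platform team 5/7 = 71.4% → the Platform team
P1: the Infra team 22/53 = 41.5%, the Platform team 36/70 = 51.4% → the Platform team
Overall: the Infra team 143/283 = 50.5%, the Platform team 170/395 = 43.0% → the Infra team
(The Platform team wins every ticket group but the Infra team wins overall — the Platform team's tickets skew toward the low-rate P0 group.)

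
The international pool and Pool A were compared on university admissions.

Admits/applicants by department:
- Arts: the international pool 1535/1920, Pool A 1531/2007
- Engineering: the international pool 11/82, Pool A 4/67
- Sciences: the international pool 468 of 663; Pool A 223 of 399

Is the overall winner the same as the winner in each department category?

Arts: the international pool 1535/1920 = 79.9%, Pool A 1531/2007 = 76.3% → the international pool
Engineering: the international pool 11/82 = 13.4%, Pool A 4/67 = 6.0% → the international pool
Sciences: the international pool 468/663 = 70.6%, Pool A 223/399 = 55.9% → the international pool
Overall: the international pool 2014/2665 = 75.6%, Pool A 1758/2473 = 71.1% → the international pool
The international pool wins overall and in every department group — no reversal.

Yes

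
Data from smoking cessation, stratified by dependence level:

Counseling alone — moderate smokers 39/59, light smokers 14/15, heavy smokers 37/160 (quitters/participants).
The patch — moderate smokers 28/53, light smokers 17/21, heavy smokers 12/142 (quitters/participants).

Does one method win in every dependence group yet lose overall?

No

Moderate smokers: counseling alone 39/59 = 66.1%, the patch 28/53 = 52.8% → counseling alone
Light smokers: counseling alone 14/15 = 93.3%, the patch 17/21 = 81.0% → counseling alone
Heavy smokers: counseling alone 37/160 = 23.1%, the patch 12/142 = 8.5% → counseling alone
Overall: counseling alone 90/234 = 38.5%, the patch 57/216 = 26.4% → counseling alone
Counseling alone wins overall and in every dependence group — no reversal.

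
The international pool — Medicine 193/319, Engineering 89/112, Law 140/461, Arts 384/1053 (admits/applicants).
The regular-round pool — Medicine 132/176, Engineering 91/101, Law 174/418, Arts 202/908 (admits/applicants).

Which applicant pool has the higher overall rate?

the international pool

Medicine: the international pool 193/319 = 60.5%, the regular-round pool 132/176 = 75.0% → the regular-round pool
Engineering: the international pool 89/112 = 79.5%, the regular-round pool 91/101 = 90.1% → the regular-round pool
Law: the international pool 140/461 = 30.4%, the regular-round pool 174/418 = 41.6% → the regular-round pool
Arts: the international pool 384/1053 = 36.5%, the regular-round pool 202/908 = 22.2% → the international pool
Overall: the international pool 806/1945 = 41.4%, the regular-round pool 599/1603 = 37.4% → the international pool
(Neither sweeps every department group, but the international pool has the higher pooled rate.)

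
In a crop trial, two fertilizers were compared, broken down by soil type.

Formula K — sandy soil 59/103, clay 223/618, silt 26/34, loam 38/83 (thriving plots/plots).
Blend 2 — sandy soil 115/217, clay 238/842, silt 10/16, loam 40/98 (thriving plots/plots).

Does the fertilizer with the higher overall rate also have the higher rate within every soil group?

Sandy soil: Formula K 59/103 = 57.3%, Blend 2 115/217 = 53.0% → Formula K
Clay: Formula K 223/618 = 36.1%, Blend 2 238/842 = 28.3% → Formula K
Silt: Formula K 26/34 = 76.5%, Blend 2 10/16 = 62.5% → Formula K
Loam: Formula K 38/83 = 45.8%, Blend 2 40/98 = 40.8% → Formula K
Overall: Formula K 346/838 = 41.3%, Blend 2 403/1173 = 34.4% → Formula K
Formula K wins overall and in every soil group — no reversal.

Yes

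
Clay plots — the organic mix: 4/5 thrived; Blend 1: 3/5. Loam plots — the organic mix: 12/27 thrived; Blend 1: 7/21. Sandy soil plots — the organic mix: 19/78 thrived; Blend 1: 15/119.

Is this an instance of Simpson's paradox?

No

Clay: the organic mix 4/5 = 80.0%, Blend 1 3/5 = 60.0% → the organic mix
Loam: the organic mix 12/27 = 44.4%, Blend 1 7/21 = 33.3% → the organic mix
Sandy soil: the organic mix 19/78 = 24.4%, Blend 1 15/119 = 12.6% → the organic mix
Overall: the organic mix 35/110 = 31.8%, Blend 1 25/145 = 17.2% → the organic mix
The organic mix wins overall and in every soil group — no reversal.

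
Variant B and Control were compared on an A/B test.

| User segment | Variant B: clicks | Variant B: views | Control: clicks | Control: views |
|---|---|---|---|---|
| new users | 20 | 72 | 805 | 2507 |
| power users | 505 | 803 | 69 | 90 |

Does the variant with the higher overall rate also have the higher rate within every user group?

No

New users: Variant B 20/72 = 27.8%, Control 805/2507 = 32.1% → Control
Power users: Variant B 505/803 = 62.9%, Control 69/90 = 76.7% → Control
Overall: Variant B 525/875 = 60.0%, Control 874/2597 = 33.7% → Variant B
Control wins each user group but Variant B wins overall — the comparison reverses. Control's views skew toward new users, which has a lower base rate.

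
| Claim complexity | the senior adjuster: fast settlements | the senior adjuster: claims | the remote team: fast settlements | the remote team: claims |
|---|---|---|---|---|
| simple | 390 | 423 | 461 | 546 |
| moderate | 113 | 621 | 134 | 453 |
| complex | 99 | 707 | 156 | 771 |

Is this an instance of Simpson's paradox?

Simple: the senior adjuster 390/423 = 92.2%, the remote team 461/546 = 84.4% → the senior adjuster
Moderate: the senior adjuster 113/621 = 18.2%, the remote team 134/453 = 29.6% → the remote team
Complex: the senior adjuster 99/707 = 14.0%, the remote team 156/771 = 20.2% → the remote team
Overall: the senior adjuster 602/1751 = 34.4%, the remote team 751/1770 = 42.4% → the remote team
Neither sweeps: the senior adjuster wins 1 of 3 groups, the remote team wins 2. The remote team wins overall but not every group — no Simpson reversal.

No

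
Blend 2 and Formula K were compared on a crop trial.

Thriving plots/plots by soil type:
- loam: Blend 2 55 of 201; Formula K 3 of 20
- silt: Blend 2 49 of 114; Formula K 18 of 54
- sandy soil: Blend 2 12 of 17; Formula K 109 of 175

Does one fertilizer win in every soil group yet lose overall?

Loam: Blend 2 55/201 = 27.4%, Formula K 3/20 = 15.0% → Blend 2
Silt: Blend 2 49/114 = 43.0%, Formula K 18/54 = 33.3% → Blend 2
Sandy soil: Blend 2 12/17 = 70.6%, Formula K 109/175 = 62.3% → Blend 2
Overall: Blend 2 116/332 = 34.9%, Formula K 130/249 = 52.2% → Formula K
Blend 2 wins each soil group but Formula K wins overall — the comparison reverses. Blend 2's plots skew toward loam, which has a lower base rate.

Yes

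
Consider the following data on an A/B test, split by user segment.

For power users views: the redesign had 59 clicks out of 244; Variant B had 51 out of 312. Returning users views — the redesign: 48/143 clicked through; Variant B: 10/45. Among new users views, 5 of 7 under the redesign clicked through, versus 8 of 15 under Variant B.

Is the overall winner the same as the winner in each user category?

Power users: the redesign 59/244 = 24.2%, Variant B 51/312 = 16.3% → the redesign
Returning users: the redesign 48/143 = 33.6%, Variant B 10/45 = 22.2% → the redesign
New users: the redesign 5/7 = 71.4%, Variant B 8/15 = 53.3% → the redesign
Overall: the redesign 112/394 = 28.4%, Variant B 69/372 = 18.5% → the redesign
The redesign wins overall and in every user group — no reversal.

Yes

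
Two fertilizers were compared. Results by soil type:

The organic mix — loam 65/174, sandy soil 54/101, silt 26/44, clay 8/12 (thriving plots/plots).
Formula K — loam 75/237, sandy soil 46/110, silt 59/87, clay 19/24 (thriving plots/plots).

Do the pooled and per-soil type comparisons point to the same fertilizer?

Loam: the organic mix 65/174 = 37.4%, Formula K 75/237 = 31.6% → the organic mix
Sandy soil: the organic mix 54/101 = 53.5%, Formula K 46/110 = 41.8% → the organic mix
Silt: the organic mix 26/44 = 59.1%, Formula K 59/87 = 67.8% → Formula K
Clay: the organic mix 8/12 = 66.7%, Formula K 19/24 = 79.2% → Formula K
Overall: the organic mix 153/331 = 46.2%, Formula K 199/458 = 43.4% → the organic mix
Neither sweeps: the organic mix wins 2 of 4 groups, Formula K wins 2. The organic mix wins overall but not every group — no Simpson reversal.

No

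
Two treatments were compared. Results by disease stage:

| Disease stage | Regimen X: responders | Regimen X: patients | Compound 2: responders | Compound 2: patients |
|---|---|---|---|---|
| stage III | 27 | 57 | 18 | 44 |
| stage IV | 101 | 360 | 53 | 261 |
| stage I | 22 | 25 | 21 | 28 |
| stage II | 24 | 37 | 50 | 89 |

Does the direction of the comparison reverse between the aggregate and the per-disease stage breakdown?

No

Stage III: Regimen X 27/57 = 47.4%, Compound 2 18/44 = 40.9% → Regimen X
Stage IV: Regimen X 101/360 = 28.1%, Compound 2 53/261 = 20.3% → Regimen X
Stage I: Regimen X 22/25 = 88.0%, Compound 2 21/28 = 75.0% → Regimen X
Stage II: Regimen X 24/37 = 64.9%, Compound 2 50/89 = 56.2% → Regimen X
Overall: Regimen X 174/479 = 36.3%, Compound 2 142/422 = 33.6% → Regimen X
Regimen X wins overall and in every disease group — no reversal.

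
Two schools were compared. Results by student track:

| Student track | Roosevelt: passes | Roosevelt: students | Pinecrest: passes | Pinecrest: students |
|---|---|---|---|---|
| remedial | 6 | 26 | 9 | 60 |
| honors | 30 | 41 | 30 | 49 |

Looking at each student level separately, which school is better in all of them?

Roosevelt

Remedial: Roosevelt 6/26 = 23.1%, Pinecrest 9/60 = 15.0% → Roosevelt
Honors: Roosevelt 30/41 = 73.2%, Pinecrest 30/49 = 61.2% → Roosevelt
Roosevelt has the higher rate in both groups.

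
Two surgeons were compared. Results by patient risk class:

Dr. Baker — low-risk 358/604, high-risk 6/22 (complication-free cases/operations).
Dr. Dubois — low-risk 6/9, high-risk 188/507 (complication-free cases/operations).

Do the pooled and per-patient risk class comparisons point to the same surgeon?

No

Low-risk: Dr. Baker 358/604 = 59.3%, Dr. Dubois 6/9 = 66.7% → Dr. Dubois
High-risk: Dr. Baker 6/22 = 27.3%, Dr. Dubois 188/507 = 37.1% → Dr. Dubois
Overall: Dr. Baker 364/626 = 58.1%, Dr. Dubois 194/516 = 37.6% → Dr. Baker
Dr. Dubois wins each patient risk group but Dr. Baker wins overall — the comparison reverses. Dr. Dubois's operations skew toward high-risk, which has a lower base rate.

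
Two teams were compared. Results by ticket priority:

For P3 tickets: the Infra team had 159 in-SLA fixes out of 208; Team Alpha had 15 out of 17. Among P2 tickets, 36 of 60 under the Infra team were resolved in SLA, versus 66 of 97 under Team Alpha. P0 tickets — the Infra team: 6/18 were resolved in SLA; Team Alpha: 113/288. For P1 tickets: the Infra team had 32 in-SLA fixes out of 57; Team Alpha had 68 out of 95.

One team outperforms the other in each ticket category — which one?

Team Alpha

P3: the Infra team 159/208 = 76.4%, Team Alpha 15/17 = 88.2% → Team Alpha
P2: the Infra team 36/60 = 60.0%, Team Alpha 66/97 = 68.0% → Team Alpha
P0: the Infra team 6/18 = 33.3%, Team Alpha 113/288 = 39.2% → Team Alpha
P1: the Infra team 32/57 = 56.1%, Team Alpha 68/95 = 71.6% → Team Alpha
Team Alpha has the higher rate in all 4 groups.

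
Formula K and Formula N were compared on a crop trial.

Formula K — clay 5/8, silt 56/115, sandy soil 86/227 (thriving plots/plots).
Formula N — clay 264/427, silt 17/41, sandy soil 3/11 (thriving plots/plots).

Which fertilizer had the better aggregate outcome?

Formula N

Clay: Formula K 5/8 = 62.5%, Formula N 264/427 = 61.8% → Formula K
Silt: Formula K 56/115 = 48.7%, Formula N 17/41 = 41.5% → Formula K
Sandy soil: Formula K 86/227 = 37.9%, Formula N 3/11 = 27.3% → Formula K
Overall: Formula K 147/350 = 42.0%, Formula N 284/479 = 59.3% → Formula N
(Formula K wins every soil group but Formula N wins overall — Formula K's plots skew toward the low-rate sandy soil group.)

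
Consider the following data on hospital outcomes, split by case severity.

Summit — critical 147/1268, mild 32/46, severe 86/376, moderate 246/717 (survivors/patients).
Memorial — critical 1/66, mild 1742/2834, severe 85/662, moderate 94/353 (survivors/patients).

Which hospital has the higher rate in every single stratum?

Summit

Critical: Summit 147/1268 = 11.6%, Memorial 1/66 = 1.5% → Summit
Mild: Summit 32/46 = 69.6%, Memorial 1742/2834 = 61.5% → Summit
Severe: Summit 86/376 = 22.9%, Memorial 85/662 = 12.8% → Summit
Moderate: Summit 246/717 = 34.3%, Memorial 94/353 = 26.6% → Summit
Summit has the higher rate in all 4 groups.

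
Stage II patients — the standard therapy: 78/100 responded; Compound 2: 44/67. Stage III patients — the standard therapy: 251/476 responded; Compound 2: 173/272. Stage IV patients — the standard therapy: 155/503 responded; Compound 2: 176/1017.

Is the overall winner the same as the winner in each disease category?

No

Stage II: the standard therapy 78/100 = 78.0%, Compound 2 44/67 = 65.7% → the standard therapy
Stage III: the standard therapy 251/476 = 52.7%, Compound 2 173/272 = 63.6% → Compound 2
Stage IV: the standard therapy 155/503 = 30.8%, Compound 2 176/1017 = 17.3% → the standard therapy
Overall: the standard therapy 484/1079 = 44.9%, Compound 2 393/1356 = 29.0% → the standard therapy
Neither sweeps: the standard therapy wins 2 of 3 groups, Compound 2 wins 1. The standard therapy wins overall but not every group — no Simpson reversal.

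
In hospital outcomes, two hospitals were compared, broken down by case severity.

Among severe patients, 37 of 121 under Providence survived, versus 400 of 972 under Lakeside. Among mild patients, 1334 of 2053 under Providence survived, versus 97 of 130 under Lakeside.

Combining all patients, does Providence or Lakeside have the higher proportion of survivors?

Providence

Severe: Providence 37/121 = 30.6%, Lakeside 400/972 = 41.2% → Lakeside
Mild: Providence 1334/2053 = 65.0%, Lakeside 97/130 = 74.6% → Lakeside
Overall: Providence 1371/2174 = 63.1%, Lakeside 497/1102 = 45.1% → Providence
(Lakeside wins every case group but Providence wins overall — Lakeside's patients skew toward the low-rate severe group.)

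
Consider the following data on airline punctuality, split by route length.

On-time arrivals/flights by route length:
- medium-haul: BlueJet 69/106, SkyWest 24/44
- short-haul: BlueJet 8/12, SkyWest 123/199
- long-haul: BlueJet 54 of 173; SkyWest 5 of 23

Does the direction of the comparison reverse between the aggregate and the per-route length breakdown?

Yes

Medium-haul: BlueJet 69/106 = 65.1%, SkyWest 24/44 = 54.5% → BlueJet
Short-haul: BlueJet 8/12 = 66.7%, SkyWest 123/199 = 61.8% → BlueJet
Long-haul: BlueJet 54/173 = 31.2%, SkyWest 5/23 = 21.7% → BlueJet
Overall: BlueJet 131/291 = 45.0%, SkyWest 152/266 = 57.1% → SkyWest
BlueJet wins each route group but SkyWest wins overall — the comparison reverses. BlueJet's flights skew toward long-haul, which has a lower base rate.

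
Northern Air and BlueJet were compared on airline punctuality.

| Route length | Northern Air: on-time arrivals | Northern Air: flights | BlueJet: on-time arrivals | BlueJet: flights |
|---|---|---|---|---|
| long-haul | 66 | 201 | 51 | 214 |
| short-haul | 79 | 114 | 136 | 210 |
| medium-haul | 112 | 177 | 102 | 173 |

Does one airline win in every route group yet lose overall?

No

Long-haul: Northern Air 66/201 = 32.8%, BlueJet 51/214 = 23.8% → Northern Air
Short-haul: Northern Air 79/114 = 69.3%, BlueJet 136/210 = 64.8% → Northern Air
Medium-haul: Northern Air 112/177 = 63.3%, BlueJet 102/173 = 59.0% → Northern Air
Overall: Northern Air 257/492 = 52.2%, BlueJet 289/597 = 48.4% → Northern Air
Northern Air wins overall and in every route group — no reversal.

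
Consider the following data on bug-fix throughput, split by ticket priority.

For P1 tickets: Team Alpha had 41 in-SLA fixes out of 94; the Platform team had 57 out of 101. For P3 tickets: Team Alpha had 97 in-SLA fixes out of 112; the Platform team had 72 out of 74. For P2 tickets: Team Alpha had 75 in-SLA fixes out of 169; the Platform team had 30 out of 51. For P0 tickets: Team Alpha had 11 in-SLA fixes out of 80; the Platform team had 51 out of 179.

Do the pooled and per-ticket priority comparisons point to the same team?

P1: Team Alpha 41/94 = 43.6%, the Platform team 57/101 = 56.4% → the Platform team
P3: Team Alpha 97/112 = 86.6%, the Platform team 72/74 = 97.3% → the Platform team
P2: Team Alpha 75/169 = 44.4%, the Platform team 30/51 = 58.8% → the Platform team
P0: Team Alpha 11/80 = 13.8%, the Platform team 51/179 = 28.5% → the Platform team
Overall: Team Alpha 224/455 = 49.2%, the Platform team 210/405 = 51.9% → the Platform team
The Platform team wins overall and in every ticket group — no reversal.

Yes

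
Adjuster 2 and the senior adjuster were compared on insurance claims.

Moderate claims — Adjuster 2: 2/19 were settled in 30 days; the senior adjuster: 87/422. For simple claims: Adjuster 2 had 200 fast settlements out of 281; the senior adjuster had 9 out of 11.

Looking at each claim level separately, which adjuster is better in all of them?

Moderate: Adjuster 2 2/19 = 10.5%, the senior adjuster 87/422 = 20.6% → the senior adjuster
Simple: Adjuster 2 200/281 = 71.2%, the senior adjuster 9/11 = 81.8% → the senior adjuster
The senior adjuster has the higher rate in both groups.

the senior adjuster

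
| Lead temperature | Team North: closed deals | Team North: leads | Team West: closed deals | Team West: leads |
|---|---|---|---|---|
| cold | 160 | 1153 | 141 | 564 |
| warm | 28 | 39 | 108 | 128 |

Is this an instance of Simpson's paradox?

Cold: Team North 160/1153 = 13.9%, Team West 141/564 = 25.0% → Team West
Warm: Team North 28/39 = 71.8%, Team West 108/128 = 84.4% → Team West
Overall: Team North 188/1192 = 15.8%, Team West 249/692 = 36.0% → Team West
Team West wins overall and in every lead group — no reversal.

No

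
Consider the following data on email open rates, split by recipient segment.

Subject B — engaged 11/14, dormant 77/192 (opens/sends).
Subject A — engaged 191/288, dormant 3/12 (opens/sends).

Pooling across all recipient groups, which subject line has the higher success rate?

Subject A

Engaged: Subject B 11/14 = 78.6%, Subject A 191/288 = 66.3% → Subject B
Dormant: Subject B 77/192 = 40.1%, Subject A 3/12 = 25.0% → Subject B
Overall: Subject B 88/206 = 42.7%, Subject A 194/300 = 64.7% → Subject A
(Subject B wins every recipient group but Subject A wins overall — Subject B's sends skew toward the low-rate dormant group.)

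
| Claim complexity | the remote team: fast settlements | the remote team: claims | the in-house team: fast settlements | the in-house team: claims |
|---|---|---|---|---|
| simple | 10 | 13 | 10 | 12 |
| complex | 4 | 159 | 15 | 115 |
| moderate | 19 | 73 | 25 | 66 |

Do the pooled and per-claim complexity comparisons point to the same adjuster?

Simple: the remote team 10/13 = 76.9%, the in-house team 10/12 = 83.3% → the in-house team
Complex: the remote team 4/159 = 2.5%, the in-house team 15/115 = 13.0% → the in-house team
Moderate: the remote team 19/73 = 26.0%, the in-house team 25/66 = 37.9% → the in-house team
Overall: the remote team 33/245 = 13.5%, the in-house team 50/193 = 25.9% → the in-house team
The in-house team wins overall and in every claim group — no reversal.

Yes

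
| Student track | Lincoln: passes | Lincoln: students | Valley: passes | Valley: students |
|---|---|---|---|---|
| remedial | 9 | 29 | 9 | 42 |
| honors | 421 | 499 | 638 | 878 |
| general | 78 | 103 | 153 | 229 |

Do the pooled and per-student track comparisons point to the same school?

Remedial: Lincoln 9/29 = 31.0%, Valley 9/42 = 21.4% → Lincoln
Honors: Lincoln 421/499 = 84.4%, Valley 638/878 = 72.7% → Lincoln
General: Lincoln 78/103 = 75.7%, Valley 153/229 = 66.8% → Lincoln
Overall: Lincoln 508/631 = 80.5%, Valley 800/1149 = 69.6% → Lincoln
Lincoln wins overall and in every student group — no reversal.

Yes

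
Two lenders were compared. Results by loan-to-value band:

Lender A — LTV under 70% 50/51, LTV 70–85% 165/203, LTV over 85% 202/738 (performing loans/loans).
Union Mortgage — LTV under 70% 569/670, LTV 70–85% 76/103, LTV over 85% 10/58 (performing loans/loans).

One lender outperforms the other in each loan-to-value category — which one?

Lender A

LTV under 70%: Lender A 50/51 = 98.0%, Union Mortgage 569/670 = 84.9% → Lender A
LTV 70–85%: Lender A 165/203 = 81.3%, Union Mortgage 76/103 = 73.8% → Lender A
LTV over 85%: Lender A 202/738 = 27.4%, Union Mortgage 10/58 = 17.2% → Lender A
Lender A has the higher rate in all 3 groups.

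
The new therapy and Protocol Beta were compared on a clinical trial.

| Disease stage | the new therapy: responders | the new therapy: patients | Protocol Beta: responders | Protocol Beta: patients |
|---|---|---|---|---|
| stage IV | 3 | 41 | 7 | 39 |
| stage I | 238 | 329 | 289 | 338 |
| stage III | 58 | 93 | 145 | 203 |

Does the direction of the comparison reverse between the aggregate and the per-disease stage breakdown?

Stage IV: the new therapy 3/41 = 7.3%, Protocol Beta 7/39 = 17.9% → Protocol Beta
Stage I: the new therapy 238/329 = 72.3%, Protocol Beta 289/338 = 85.5% → Protocol Beta
Stage III: the new therapy 58/93 = 62.4%, Protocol Beta 145/203 = 71.4% → Protocol Beta
Overall: the new therapy 299/463 = 64.6%, Protocol Beta 441/580 = 76.0% → Protocol Beta
Protocol Beta wins overall and in every disease group — no reversal.

No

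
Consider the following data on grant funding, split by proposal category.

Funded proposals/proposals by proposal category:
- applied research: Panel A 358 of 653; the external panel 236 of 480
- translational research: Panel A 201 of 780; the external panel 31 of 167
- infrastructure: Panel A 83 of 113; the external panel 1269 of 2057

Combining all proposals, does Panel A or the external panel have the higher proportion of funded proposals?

the external panel

Applied research: Panel A 358/653 = 54.8%, the external panel 236/480 = 49.2% → Panel A
Translational research: Panel A 201/780 = 25.8%, the external panel 31/167 = 18.6% → Panel A
Infrastructure: Panel A 83/113 = 73.5%, the external panel 1269/2057 = 61.7% → Panel A
Overall: Panel A 642/1546 = 41.5%, the external panel 1536/2704 = 56.8% → the external panel
(Panel A wins every proposal group but the external panel wins overall — Panel A's proposals skew toward the low-rate translational research group.)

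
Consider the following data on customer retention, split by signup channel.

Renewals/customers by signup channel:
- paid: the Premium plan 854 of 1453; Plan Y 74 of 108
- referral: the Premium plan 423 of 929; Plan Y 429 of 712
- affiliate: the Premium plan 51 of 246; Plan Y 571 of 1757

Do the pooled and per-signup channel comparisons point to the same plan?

No

Paid: the Premium plan 854/1453 = 58.8%, Plan Y 74/108 = 68.5% → Plan Y
Referral: the Premium plan 423/929 = 45.5%, Plan Y 429/712 = 60.3% → Plan Y
Affiliate: the Premium plan 51/246 = 20.7%, Plan Y 571/1757 = 32.5% → Plan Y
Overall: the Premium plan 1328/2628 = 50.5%, Plan Y 1074/2577 = 41.7% → the Premium plan
Plan Y wins each signup group but the Premium plan wins overall — the comparison reverses. Plan Y's customers skew toward affiliate, which has a lower base rate.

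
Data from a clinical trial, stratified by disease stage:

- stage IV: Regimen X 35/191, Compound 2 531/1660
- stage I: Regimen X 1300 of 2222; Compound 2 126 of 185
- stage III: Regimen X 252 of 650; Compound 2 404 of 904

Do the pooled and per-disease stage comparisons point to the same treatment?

No

Stage IV: Regimen X 35/191 = 18.3%, Compound 2 531/1660 = 32.0% → Compound 2
Stage I: Regimen X 1300/2222 = 58.5%, Compound 2 126/185 = 68.1% → Compound 2
Stage III: Regimen X 252/650 = 38.8%, Compound 2 404/904 = 44.7% → Compound 2
Overall: Regimen X 1587/3063 = 51.8%, Compound 2 1061/2749 = 38.6% → Regimen X
Compound 2 wins each disease group but Regimen X wins overall — the comparison reverses. Compound 2's patients skew toward stage IV, which has a lower base rate.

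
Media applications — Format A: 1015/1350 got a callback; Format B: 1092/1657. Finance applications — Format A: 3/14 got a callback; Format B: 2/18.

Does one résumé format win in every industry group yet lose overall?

Media: Format A 1015/1350 = 75.2%, Format B 1092/1657 = 65.9% → Format A
Finance: Format A 3/14 = 21.4%, Format B 2/18 = 11.1% → Format A
Overall: Format A 1018/1364 = 74.6%, Format B 1094/1675 = 65.3% → Format A
Format A wins overall and in every industry group — no reversal.

No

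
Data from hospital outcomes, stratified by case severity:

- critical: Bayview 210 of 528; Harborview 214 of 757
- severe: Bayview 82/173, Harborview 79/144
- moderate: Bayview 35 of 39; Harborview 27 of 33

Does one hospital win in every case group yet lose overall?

No

Critical: Bayview 210/528 = 39.8%, Harborview 214/757 = 28.3% → Bayview
Severe: Bayview 82/173 = 47.4%, Harborview 79/144 = 54.9% → Harborview
Moderate: Bayview 35/39 = 89.7%, Harborview 27/33 = 81.8% → Bayview
Overall: Bayview 327/740 = 44.2%, Harborview 320/934 = 34.3% → Bayview
Neither sweeps: Bayview wins 2 of 3 groups, Harborview wins 1. Bayview wins overall but not every group — no Simpson reversal.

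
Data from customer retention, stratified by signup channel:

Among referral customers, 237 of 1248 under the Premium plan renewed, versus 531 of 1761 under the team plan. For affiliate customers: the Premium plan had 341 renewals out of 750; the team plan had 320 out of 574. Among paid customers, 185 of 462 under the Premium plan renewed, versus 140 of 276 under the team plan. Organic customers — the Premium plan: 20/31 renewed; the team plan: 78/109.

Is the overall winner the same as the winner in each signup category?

Referral: the Premium plan 237/1248 = 19.0%, the team plan 531/1761 = 30.2% → the team plan
Affiliate: the Premium plan 341/750 = 45.5%, the team plan 320/574 = 55.7% → the team plan
Paid: the Premium plan 185/462 = 40.0%, the team plan 140/276 = 50.7% → the team plan
Organic: the Premium plan 20/31 = 64.5%, the team plan 78/109 = 71.6% → the team plan
Overall: the Premium plan 783/2491 = 31.4%, the team plan 1069/2720 = 39.3% → the team plan
The team plan wins overall and in every signup group — no reversal.

Yes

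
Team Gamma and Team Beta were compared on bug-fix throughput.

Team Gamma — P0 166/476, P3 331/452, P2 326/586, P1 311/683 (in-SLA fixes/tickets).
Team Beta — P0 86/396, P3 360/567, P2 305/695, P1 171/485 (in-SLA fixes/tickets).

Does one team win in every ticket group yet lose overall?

P0: Team Gamma 166/476 = 34.9%, Team Beta 86/396 = 21.7% → Team Gamma
P3: Team Gamma 331/452 = 73.2%, Team Beta 360/567 = 63.5% → Team Gamma
P2: Team Gamma 326/586 = 55.6%, Team Beta 305/695 = 43.9% → Team Gamma
P1: Team Gamma 311/683 = 45.5%, Team Beta 171/485 = 35.3% → Team Gamma
Overall: Team Gamma 1134/2197 = 51.6%, Team Beta 922/2143 = 43.0% → Team Gamma
Team Gamma wins overall and in every ticket group — no reversal.

No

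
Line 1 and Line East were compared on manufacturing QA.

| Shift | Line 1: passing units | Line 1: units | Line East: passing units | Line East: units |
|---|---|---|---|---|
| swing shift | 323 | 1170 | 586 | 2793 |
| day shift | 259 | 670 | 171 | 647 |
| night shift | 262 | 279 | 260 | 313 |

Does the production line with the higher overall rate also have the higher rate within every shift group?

Yes

Swing shift: Line 1 323/1170 = 27.6%, Line East 586/2793 = 21.0% → Line 1
Day shift: Line 1 259/670 = 38.7%, Line East 171/647 = 26.4% → Line 1
Night shift: Line 1 262/279 = 93.9%, Line East 260/313 = 83.1% → Line 1
Overall: Line 1 844/2119 = 39.8%, Line East 1017/3753 = 27.1% → Line 1
Line 1 wins overall and in every shift group — no reversal.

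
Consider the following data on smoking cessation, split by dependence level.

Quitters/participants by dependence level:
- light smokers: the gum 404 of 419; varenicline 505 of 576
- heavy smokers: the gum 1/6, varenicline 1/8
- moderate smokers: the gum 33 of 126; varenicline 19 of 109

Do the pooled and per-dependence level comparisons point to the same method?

Yes

Light smokers: the gum 404/419 = 96.4%, varenicline 505/576 = 87.7% → the gum
Heavy smokers: the gum 1/6 = 16.7%, varenicline 1/8 = 12.5% → the gum
Moderate smokers: the gum 33/126 = 26.2%, varenicline 19/109 = 17.4% → the gum
Overall: the gum 438/551 = 79.5%, varenicline 525/693 = 75.8% → the gum
The gum wins overall and in every dependence group — no reversal.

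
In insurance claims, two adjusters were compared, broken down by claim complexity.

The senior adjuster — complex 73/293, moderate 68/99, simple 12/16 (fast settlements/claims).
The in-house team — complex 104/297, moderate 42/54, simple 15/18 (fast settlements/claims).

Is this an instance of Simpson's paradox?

Complex: the senior adjuster 73/293 = 24.9%, the in-house team 104/297 = 35.0% → the in-house team
Moderate: the senior adjuster 68/99 = 68.7%, the in-house team 42/54 = 77.8% → the in-house team
Simple: the senior adjuster 12/16 = 75.0%, the in-house team 15/18 = 83.3% → the in-house team
Overall: the senior adjuster 153/408 = 37.5%, the in-house team 161/369 = 43.6% → the in-house team
The in-house team wins overall and in every claim group — no reversal.

No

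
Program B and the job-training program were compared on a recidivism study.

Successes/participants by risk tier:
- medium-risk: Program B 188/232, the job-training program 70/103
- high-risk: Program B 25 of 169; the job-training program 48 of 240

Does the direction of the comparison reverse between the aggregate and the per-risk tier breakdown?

No

Medium-risk: Program B 188/232 = 81.0%, the job-training program 70/103 = 68.0% → Program B
High-risk: Program B 25/169 = 14.8%, the job-training program 48/240 = 20.0% → the job-training program
Overall: Program B 213/401 = 53.1%, the job-training program 118/343 = 34.4% → Program B
Neither sweeps: Program B wins 1 of 2 groups, the job-training program wins 1. Program B wins overall but not every group — no Simpson reversal.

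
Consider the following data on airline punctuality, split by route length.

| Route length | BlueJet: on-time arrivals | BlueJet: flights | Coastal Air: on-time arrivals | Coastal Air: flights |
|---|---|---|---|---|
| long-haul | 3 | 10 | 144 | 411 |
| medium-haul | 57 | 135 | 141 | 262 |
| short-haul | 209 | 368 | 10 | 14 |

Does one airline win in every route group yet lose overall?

Long-haul: BlueJet 3/10 = 30.0%, Coastal Air 144/411 = 35.0% → Coastal Air
Medium-haul: BlueJet 57/135 = 42.2%, Coastal Air 141/262 = 53.8% → Coastal Air
Short-haul: BlueJet 209/368 = 56.8%, Coastal Air 10/14 = 71.4% → Coastal Air
Overall: BlueJet 269/513 = 52.4%, Coastal Air 295/687 = 42.9% → BlueJet
Coastal Air wins each route group but BlueJet wins overall — the comparison reverses. Coastal Air's flights skew toward long-haul, which has a lower base rate.

Yes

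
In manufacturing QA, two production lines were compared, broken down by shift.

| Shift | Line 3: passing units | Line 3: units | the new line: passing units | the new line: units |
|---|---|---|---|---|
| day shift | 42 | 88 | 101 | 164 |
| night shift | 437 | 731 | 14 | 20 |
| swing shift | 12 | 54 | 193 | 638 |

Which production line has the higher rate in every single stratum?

the new line

Day shift: Line 3 42/88 = 47.7%, the new line 101/164 = 61.6% → the new line
Night shift: Line 3 437/731 = 59.8%, the new line 14/20 = 70.0% → the new line
Swing shift: Line 3 12/54 = 22.2%, the new line 193/638 = 30.3% → the new line
The new line has the higher rate in all 3 groups.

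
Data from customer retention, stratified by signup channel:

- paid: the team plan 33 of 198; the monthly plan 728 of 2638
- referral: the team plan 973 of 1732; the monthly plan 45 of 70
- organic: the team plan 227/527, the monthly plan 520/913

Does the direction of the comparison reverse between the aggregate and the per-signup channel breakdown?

Paid: the team plan 33/198 = 16.7%, the monthly plan 728/2638 = 27.6% → the monthly plan
Referral: the team plan 973/1732 = 56.2%, the monthly plan 45/70 = 64.3% → the monthly plan
Organic: the team plan 227/527 = 43.1%, the monthly plan 520/913 = 57.0% → the monthly plan
Overall: the team plan 1233/2457 = 50.2%, the monthly plan 1293/3621 = 35.7% → the team plan
The monthly plan wins each signup group but the team plan wins overall — the comparison reverses. The monthly plan's customers skew toward paid, which has a lower base rate.

Yes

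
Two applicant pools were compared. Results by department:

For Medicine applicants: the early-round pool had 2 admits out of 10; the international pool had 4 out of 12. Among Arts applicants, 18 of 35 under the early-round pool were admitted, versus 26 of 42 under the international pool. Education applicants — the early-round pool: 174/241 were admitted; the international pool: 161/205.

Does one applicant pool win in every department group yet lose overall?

Medicine: the early-round pool 2/10 = 20.0%, the international pool 4/12 = 33.3% → the international pool
Arts: the early-round pool 18/35 = 51.4%, the international pool 26/42 = 61.9% → the international pool
Education: the early-round pool 174/241 = 72.2%, the international pool 161/205 = 78.5% → the international pool
Overall: the early-round pool 194/286 = 67.8%, the international pool 191/259 = 73.7% → the international pool
The international pool wins overall and in every department group — no reversal.

No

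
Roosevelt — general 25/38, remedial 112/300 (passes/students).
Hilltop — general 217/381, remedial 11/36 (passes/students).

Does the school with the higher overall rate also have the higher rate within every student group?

No

General: Roosevelt 25/38 = 65.8%, Hilltop 217/381 = 57.0% → Roosevelt
Remedial: Roosevelt 112/300 = 37.3%, Hilltop 11/36 = 30.6% → Roosevelt
Overall: Roosevelt 137/338 = 40.5%, Hilltop 228/417 = 54.7% → Hilltop
Roosevelt wins each student group but Hilltop wins overall — the comparison reverses. Roosevelt's students skew toward remedial, which has a lower base rate.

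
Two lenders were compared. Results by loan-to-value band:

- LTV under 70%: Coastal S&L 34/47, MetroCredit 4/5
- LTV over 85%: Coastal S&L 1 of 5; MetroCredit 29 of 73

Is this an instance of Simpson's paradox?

Yes

LTV under 70%: Coastal S&L 34/47 = 72.3%, MetroCredit 4/5 = 80.0% → MetroCredit
LTV over 85%: Coastal S&L 1/5 = 20.0%, MetroCredit 29/73 = 39.7% → MetroCredit
Overall: Coastal S&L 35/52 = 67.3%, MetroCredit 33/78 = 42.3% → Coastal S&L
MetroCredit wins each loan-to-value group but Coastal S&L wins overall — the comparison reverses. MetroCredit's loans skew toward LTV over 85%, which has a lower base rate.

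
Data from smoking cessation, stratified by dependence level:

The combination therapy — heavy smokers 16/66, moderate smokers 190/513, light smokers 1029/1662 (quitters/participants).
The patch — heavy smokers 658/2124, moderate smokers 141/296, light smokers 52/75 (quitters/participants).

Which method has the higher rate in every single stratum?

the patch

Heavy smokers: the combination therapy 16/66 = 24.2%, the patch 658/2124 = 31.0% → the patch
Moderate smokers: the combination therapy 190/513 = 37.0%, the patch 141/296 = 47.6% → the patch
Light smokers: the combination therapy 1029/1662 = 61.9%, the patch 52/75 = 69.3% → the patch
The patch has the higher rate in all 3 groups.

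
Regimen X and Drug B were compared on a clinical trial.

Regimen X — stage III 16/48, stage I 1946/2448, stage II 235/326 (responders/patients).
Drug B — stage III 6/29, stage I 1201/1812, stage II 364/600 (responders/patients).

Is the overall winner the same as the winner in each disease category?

Stage III: Regimen X 16/48 = 33.3%, Drug B 6/29 = 20.7% → Regimen X
Stage I: Regimen X 1946/2448 = 79.5%, Drug B 1201/1812 = 66.3% → Regimen X
Stage II: Regimen X 235/326 = 72.1%, Drug B 364/600 = 60.7% → Regimen X
Overall: Regimen X 2197/2822 = 77.9%, Drug B 1571/2441 = 64.4% → Regimen X
Regimen X wins overall and in every disease group — no reversal.

Yes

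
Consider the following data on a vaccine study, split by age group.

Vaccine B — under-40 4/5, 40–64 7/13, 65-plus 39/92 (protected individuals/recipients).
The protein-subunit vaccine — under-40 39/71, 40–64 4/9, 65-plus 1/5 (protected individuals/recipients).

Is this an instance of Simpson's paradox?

Yes

Under-40: Vaccine B 4/5 = 80.0%, the protein-subunit vaccine 39/71 = 54.9% → Vaccine B
40–64: Vaccine B 7/13 = 53.8%, the protein-subunit vaccine 4/9 = 44.4% → Vaccine B
65-plus: Vaccine B 39/92 = 42.4%, the protein-subunit vaccine 1/5 = 20.0% → Vaccine B
Overall: Vaccine B 50/110 = 45.5%, the protein-subunit vaccine 44/85 = 51.8% → the protein-subunit vaccine
Vaccine B wins each age group but the protein-subunit vaccine wins overall — the comparison reverses. Vaccine B's recipients skew toward 65-plus, which has a lower base rate.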